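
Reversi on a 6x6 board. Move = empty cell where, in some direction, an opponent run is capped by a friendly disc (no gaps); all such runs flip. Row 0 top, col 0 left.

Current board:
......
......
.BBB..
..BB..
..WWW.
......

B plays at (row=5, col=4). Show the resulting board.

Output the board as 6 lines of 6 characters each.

Place B at (5,4); scan 8 dirs for brackets.
Dir NW: opp run (4,3) capped by B -> flip
Dir N: opp run (4,4), next='.' -> no flip
Dir NE: first cell '.' (not opp) -> no flip
Dir W: first cell '.' (not opp) -> no flip
Dir E: first cell '.' (not opp) -> no flip
Dir SW: edge -> no flip
Dir S: edge -> no flip
Dir SE: edge -> no flip
All flips: (4,3)

Answer: ......
......
.BBB..
..BB..
..WBW.
....B.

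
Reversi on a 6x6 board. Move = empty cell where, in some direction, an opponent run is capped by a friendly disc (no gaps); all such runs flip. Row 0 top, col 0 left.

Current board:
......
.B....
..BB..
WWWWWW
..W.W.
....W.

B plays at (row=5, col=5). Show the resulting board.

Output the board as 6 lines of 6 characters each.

Answer: ......
.B....
..BB..
WWWBWW
..W.B.
....WB

Derivation:
Place B at (5,5); scan 8 dirs for brackets.
Dir NW: opp run (4,4) (3,3) capped by B -> flip
Dir N: first cell '.' (not opp) -> no flip
Dir NE: edge -> no flip
Dir W: opp run (5,4), next='.' -> no flip
Dir E: edge -> no flip
Dir SW: edge -> no flip
Dir S: edge -> no flip
Dir SE: edge -> no flip
All flips: (3,3) (4,4)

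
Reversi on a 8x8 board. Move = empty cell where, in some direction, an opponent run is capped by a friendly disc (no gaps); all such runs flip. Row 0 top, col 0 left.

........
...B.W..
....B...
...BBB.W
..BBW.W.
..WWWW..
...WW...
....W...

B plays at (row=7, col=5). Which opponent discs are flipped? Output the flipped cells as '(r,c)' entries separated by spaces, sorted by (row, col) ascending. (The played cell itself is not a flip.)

Dir NW: opp run (6,4) (5,3) capped by B -> flip
Dir N: first cell '.' (not opp) -> no flip
Dir NE: first cell '.' (not opp) -> no flip
Dir W: opp run (7,4), next='.' -> no flip
Dir E: first cell '.' (not opp) -> no flip
Dir SW: edge -> no flip
Dir S: edge -> no flip
Dir SE: edge -> no flip

Answer: (5,3) (6,4)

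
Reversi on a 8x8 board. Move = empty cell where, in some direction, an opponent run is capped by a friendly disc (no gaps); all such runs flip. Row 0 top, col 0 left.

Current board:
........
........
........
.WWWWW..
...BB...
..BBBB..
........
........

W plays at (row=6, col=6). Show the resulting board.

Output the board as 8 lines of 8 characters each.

Place W at (6,6); scan 8 dirs for brackets.
Dir NW: opp run (5,5) (4,4) capped by W -> flip
Dir N: first cell '.' (not opp) -> no flip
Dir NE: first cell '.' (not opp) -> no flip
Dir W: first cell '.' (not opp) -> no flip
Dir E: first cell '.' (not opp) -> no flip
Dir SW: first cell '.' (not opp) -> no flip
Dir S: first cell '.' (not opp) -> no flip
Dir SE: first cell '.' (not opp) -> no flip
All flips: (4,4) (5,5)

Answer: ........
........
........
.WWWWW..
...BW...
..BBBW..
......W.
........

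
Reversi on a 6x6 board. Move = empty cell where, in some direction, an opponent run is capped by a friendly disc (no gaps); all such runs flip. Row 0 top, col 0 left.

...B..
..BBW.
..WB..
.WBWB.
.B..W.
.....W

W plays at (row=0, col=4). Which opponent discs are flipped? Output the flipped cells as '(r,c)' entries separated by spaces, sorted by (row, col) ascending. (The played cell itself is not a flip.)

Dir NW: edge -> no flip
Dir N: edge -> no flip
Dir NE: edge -> no flip
Dir W: opp run (0,3), next='.' -> no flip
Dir E: first cell '.' (not opp) -> no flip
Dir SW: opp run (1,3) capped by W -> flip
Dir S: first cell 'W' (not opp) -> no flip
Dir SE: first cell '.' (not opp) -> no flip

Answer: (1,3)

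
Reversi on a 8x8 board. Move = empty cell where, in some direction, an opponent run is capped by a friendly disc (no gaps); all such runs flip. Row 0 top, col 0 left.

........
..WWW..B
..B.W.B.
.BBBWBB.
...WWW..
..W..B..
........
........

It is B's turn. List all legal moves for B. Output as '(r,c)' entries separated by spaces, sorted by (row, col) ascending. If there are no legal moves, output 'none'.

(0,1): no bracket -> illegal
(0,2): flips 3 -> legal
(0,3): no bracket -> illegal
(0,4): flips 1 -> legal
(0,5): no bracket -> illegal
(1,1): no bracket -> illegal
(1,5): flips 1 -> legal
(2,1): no bracket -> illegal
(2,3): no bracket -> illegal
(2,5): no bracket -> illegal
(4,1): no bracket -> illegal
(4,2): no bracket -> illegal
(4,6): no bracket -> illegal
(5,1): no bracket -> illegal
(5,3): flips 2 -> legal
(5,4): flips 2 -> legal
(5,6): no bracket -> illegal
(6,1): no bracket -> illegal
(6,2): no bracket -> illegal
(6,3): no bracket -> illegal

Answer: (0,2) (0,4) (1,5) (5,3) (5,4)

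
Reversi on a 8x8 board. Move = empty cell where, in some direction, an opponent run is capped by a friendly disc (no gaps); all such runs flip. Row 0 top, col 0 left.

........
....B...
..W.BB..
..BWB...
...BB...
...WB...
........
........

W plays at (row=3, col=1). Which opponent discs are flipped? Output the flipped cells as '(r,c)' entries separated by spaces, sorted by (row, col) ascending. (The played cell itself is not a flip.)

Answer: (3,2)

Derivation:
Dir NW: first cell '.' (not opp) -> no flip
Dir N: first cell '.' (not opp) -> no flip
Dir NE: first cell 'W' (not opp) -> no flip
Dir W: first cell '.' (not opp) -> no flip
Dir E: opp run (3,2) capped by W -> flip
Dir SW: first cell '.' (not opp) -> no flip
Dir S: first cell '.' (not opp) -> no flip
Dir SE: first cell '.' (not opp) -> no flip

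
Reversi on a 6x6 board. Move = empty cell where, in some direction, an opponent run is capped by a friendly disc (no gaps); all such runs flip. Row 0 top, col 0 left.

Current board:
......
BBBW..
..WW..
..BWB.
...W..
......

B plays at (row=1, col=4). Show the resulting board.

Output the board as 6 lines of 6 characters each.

Place B at (1,4); scan 8 dirs for brackets.
Dir NW: first cell '.' (not opp) -> no flip
Dir N: first cell '.' (not opp) -> no flip
Dir NE: first cell '.' (not opp) -> no flip
Dir W: opp run (1,3) capped by B -> flip
Dir E: first cell '.' (not opp) -> no flip
Dir SW: opp run (2,3) capped by B -> flip
Dir S: first cell '.' (not opp) -> no flip
Dir SE: first cell '.' (not opp) -> no flip
All flips: (1,3) (2,3)

Answer: ......
BBBBB.
..WB..
..BWB.
...W..
......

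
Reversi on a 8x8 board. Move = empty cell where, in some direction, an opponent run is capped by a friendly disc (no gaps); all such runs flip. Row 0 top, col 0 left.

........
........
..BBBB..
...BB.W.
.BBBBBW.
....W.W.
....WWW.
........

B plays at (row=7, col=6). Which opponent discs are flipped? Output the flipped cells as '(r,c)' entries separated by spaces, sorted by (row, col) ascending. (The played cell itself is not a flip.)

Dir NW: opp run (6,5) (5,4) capped by B -> flip
Dir N: opp run (6,6) (5,6) (4,6) (3,6), next='.' -> no flip
Dir NE: first cell '.' (not opp) -> no flip
Dir W: first cell '.' (not opp) -> no flip
Dir E: first cell '.' (not opp) -> no flip
Dir SW: edge -> no flip
Dir S: edge -> no flip
Dir SE: edge -> no flip

Answer: (5,4) (6,5)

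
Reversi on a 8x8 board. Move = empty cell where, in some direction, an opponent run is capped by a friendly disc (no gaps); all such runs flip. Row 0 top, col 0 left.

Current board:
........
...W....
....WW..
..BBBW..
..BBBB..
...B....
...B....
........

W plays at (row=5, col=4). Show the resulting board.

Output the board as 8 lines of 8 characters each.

Place W at (5,4); scan 8 dirs for brackets.
Dir NW: opp run (4,3) (3,2), next='.' -> no flip
Dir N: opp run (4,4) (3,4) capped by W -> flip
Dir NE: opp run (4,5), next='.' -> no flip
Dir W: opp run (5,3), next='.' -> no flip
Dir E: first cell '.' (not opp) -> no flip
Dir SW: opp run (6,3), next='.' -> no flip
Dir S: first cell '.' (not opp) -> no flip
Dir SE: first cell '.' (not opp) -> no flip
All flips: (3,4) (4,4)

Answer: ........
...W....
....WW..
..BBWW..
..BBWB..
...BW...
...B....
........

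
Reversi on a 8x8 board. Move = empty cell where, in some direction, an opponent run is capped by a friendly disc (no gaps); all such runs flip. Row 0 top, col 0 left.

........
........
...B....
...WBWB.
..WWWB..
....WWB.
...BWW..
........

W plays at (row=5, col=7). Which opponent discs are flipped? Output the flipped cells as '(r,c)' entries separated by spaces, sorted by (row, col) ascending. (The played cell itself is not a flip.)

Dir NW: first cell '.' (not opp) -> no flip
Dir N: first cell '.' (not opp) -> no flip
Dir NE: edge -> no flip
Dir W: opp run (5,6) capped by W -> flip
Dir E: edge -> no flip
Dir SW: first cell '.' (not opp) -> no flip
Dir S: first cell '.' (not opp) -> no flip
Dir SE: edge -> no flip

Answer: (5,6)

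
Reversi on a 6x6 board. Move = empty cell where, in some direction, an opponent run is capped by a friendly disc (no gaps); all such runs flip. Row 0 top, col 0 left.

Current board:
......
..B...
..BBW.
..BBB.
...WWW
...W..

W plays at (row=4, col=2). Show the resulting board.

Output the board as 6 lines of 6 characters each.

Place W at (4,2); scan 8 dirs for brackets.
Dir NW: first cell '.' (not opp) -> no flip
Dir N: opp run (3,2) (2,2) (1,2), next='.' -> no flip
Dir NE: opp run (3,3) capped by W -> flip
Dir W: first cell '.' (not opp) -> no flip
Dir E: first cell 'W' (not opp) -> no flip
Dir SW: first cell '.' (not opp) -> no flip
Dir S: first cell '.' (not opp) -> no flip
Dir SE: first cell 'W' (not opp) -> no flip
All flips: (3,3)

Answer: ......
..B...
..BBW.
..BWB.
..WWWW
...W..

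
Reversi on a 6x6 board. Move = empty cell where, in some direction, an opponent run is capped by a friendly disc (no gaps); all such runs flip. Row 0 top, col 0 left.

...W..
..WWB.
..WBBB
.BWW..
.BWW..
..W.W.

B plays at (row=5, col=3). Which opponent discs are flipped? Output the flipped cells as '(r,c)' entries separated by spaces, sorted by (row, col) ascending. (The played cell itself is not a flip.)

Dir NW: opp run (4,2) capped by B -> flip
Dir N: opp run (4,3) (3,3) capped by B -> flip
Dir NE: first cell '.' (not opp) -> no flip
Dir W: opp run (5,2), next='.' -> no flip
Dir E: opp run (5,4), next='.' -> no flip
Dir SW: edge -> no flip
Dir S: edge -> no flip
Dir SE: edge -> no flip

Answer: (3,3) (4,2) (4,3)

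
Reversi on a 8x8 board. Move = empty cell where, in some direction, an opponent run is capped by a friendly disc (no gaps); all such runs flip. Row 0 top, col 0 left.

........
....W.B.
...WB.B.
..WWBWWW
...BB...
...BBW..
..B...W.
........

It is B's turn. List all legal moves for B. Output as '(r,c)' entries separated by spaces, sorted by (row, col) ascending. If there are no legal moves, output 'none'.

(0,3): no bracket -> illegal
(0,4): flips 1 -> legal
(0,5): no bracket -> illegal
(1,2): flips 1 -> legal
(1,3): flips 2 -> legal
(1,5): no bracket -> illegal
(2,1): flips 1 -> legal
(2,2): flips 2 -> legal
(2,5): no bracket -> illegal
(2,7): no bracket -> illegal
(3,1): flips 2 -> legal
(4,1): no bracket -> illegal
(4,2): flips 1 -> legal
(4,5): no bracket -> illegal
(4,6): flips 2 -> legal
(4,7): no bracket -> illegal
(5,6): flips 1 -> legal
(5,7): no bracket -> illegal
(6,4): no bracket -> illegal
(6,5): no bracket -> illegal
(6,7): no bracket -> illegal
(7,5): no bracket -> illegal
(7,6): no bracket -> illegal
(7,7): flips 2 -> legal

Answer: (0,4) (1,2) (1,3) (2,1) (2,2) (3,1) (4,2) (4,6) (5,6) (7,7)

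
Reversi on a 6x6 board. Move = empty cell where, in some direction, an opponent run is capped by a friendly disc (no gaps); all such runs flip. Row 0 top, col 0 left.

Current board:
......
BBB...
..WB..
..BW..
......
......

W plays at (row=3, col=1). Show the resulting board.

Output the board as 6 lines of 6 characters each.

Place W at (3,1); scan 8 dirs for brackets.
Dir NW: first cell '.' (not opp) -> no flip
Dir N: first cell '.' (not opp) -> no flip
Dir NE: first cell 'W' (not opp) -> no flip
Dir W: first cell '.' (not opp) -> no flip
Dir E: opp run (3,2) capped by W -> flip
Dir SW: first cell '.' (not opp) -> no flip
Dir S: first cell '.' (not opp) -> no flip
Dir SE: first cell '.' (not opp) -> no flip
All flips: (3,2)

Answer: ......
BBB...
..WB..
.WWW..
......
......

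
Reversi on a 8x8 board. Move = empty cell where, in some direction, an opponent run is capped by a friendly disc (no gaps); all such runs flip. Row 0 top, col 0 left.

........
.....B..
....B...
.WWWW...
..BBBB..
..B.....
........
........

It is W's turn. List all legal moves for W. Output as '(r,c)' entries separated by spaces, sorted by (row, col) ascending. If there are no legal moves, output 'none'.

Answer: (0,6) (1,4) (5,1) (5,3) (5,4) (5,5) (5,6) (6,1) (6,2)

Derivation:
(0,4): no bracket -> illegal
(0,5): no bracket -> illegal
(0,6): flips 2 -> legal
(1,3): no bracket -> illegal
(1,4): flips 1 -> legal
(1,6): no bracket -> illegal
(2,3): no bracket -> illegal
(2,5): no bracket -> illegal
(2,6): no bracket -> illegal
(3,5): no bracket -> illegal
(3,6): no bracket -> illegal
(4,1): no bracket -> illegal
(4,6): no bracket -> illegal
(5,1): flips 1 -> legal
(5,3): flips 2 -> legal
(5,4): flips 2 -> legal
(5,5): flips 1 -> legal
(5,6): flips 1 -> legal
(6,1): flips 2 -> legal
(6,2): flips 2 -> legal
(6,3): no bracket -> illegal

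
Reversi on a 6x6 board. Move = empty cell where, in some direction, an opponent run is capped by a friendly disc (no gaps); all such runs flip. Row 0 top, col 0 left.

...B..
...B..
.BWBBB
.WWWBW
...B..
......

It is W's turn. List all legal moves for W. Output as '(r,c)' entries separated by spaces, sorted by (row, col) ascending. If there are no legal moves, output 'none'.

(0,2): flips 2 -> legal
(0,4): flips 1 -> legal
(1,0): flips 1 -> legal
(1,1): flips 1 -> legal
(1,2): no bracket -> illegal
(1,4): flips 1 -> legal
(1,5): flips 2 -> legal
(2,0): flips 1 -> legal
(3,0): no bracket -> illegal
(4,2): no bracket -> illegal
(4,4): no bracket -> illegal
(4,5): no bracket -> illegal
(5,2): no bracket -> illegal
(5,3): flips 1 -> legal
(5,4): flips 1 -> legal

Answer: (0,2) (0,4) (1,0) (1,1) (1,4) (1,5) (2,0) (5,3) (5,4)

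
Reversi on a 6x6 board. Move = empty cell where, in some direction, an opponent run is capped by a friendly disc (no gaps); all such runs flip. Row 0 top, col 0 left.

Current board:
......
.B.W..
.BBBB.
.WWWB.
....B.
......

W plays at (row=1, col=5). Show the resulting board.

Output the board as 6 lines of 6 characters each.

Answer: ......
.B.W.W
.BBBW.
.WWWB.
....B.
......

Derivation:
Place W at (1,5); scan 8 dirs for brackets.
Dir NW: first cell '.' (not opp) -> no flip
Dir N: first cell '.' (not opp) -> no flip
Dir NE: edge -> no flip
Dir W: first cell '.' (not opp) -> no flip
Dir E: edge -> no flip
Dir SW: opp run (2,4) capped by W -> flip
Dir S: first cell '.' (not opp) -> no flip
Dir SE: edge -> no flip
All flips: (2,4)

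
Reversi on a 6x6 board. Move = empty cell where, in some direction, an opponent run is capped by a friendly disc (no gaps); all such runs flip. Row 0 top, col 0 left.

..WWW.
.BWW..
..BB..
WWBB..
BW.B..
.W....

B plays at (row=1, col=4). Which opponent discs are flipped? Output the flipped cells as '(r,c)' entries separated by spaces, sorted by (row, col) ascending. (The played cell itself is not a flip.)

Answer: (1,2) (1,3)

Derivation:
Dir NW: opp run (0,3), next=edge -> no flip
Dir N: opp run (0,4), next=edge -> no flip
Dir NE: first cell '.' (not opp) -> no flip
Dir W: opp run (1,3) (1,2) capped by B -> flip
Dir E: first cell '.' (not opp) -> no flip
Dir SW: first cell 'B' (not opp) -> no flip
Dir S: first cell '.' (not opp) -> no flip
Dir SE: first cell '.' (not opp) -> no flip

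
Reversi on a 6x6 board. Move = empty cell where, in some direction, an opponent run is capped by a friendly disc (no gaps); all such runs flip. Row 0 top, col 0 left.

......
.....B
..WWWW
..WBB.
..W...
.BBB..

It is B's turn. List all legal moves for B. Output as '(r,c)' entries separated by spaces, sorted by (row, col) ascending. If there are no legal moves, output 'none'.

Answer: (1,1) (1,2) (1,3) (1,4) (3,1) (3,5)

Derivation:
(1,1): flips 1 -> legal
(1,2): flips 4 -> legal
(1,3): flips 1 -> legal
(1,4): flips 1 -> legal
(2,1): no bracket -> illegal
(3,1): flips 2 -> legal
(3,5): flips 1 -> legal
(4,1): no bracket -> illegal
(4,3): no bracket -> illegal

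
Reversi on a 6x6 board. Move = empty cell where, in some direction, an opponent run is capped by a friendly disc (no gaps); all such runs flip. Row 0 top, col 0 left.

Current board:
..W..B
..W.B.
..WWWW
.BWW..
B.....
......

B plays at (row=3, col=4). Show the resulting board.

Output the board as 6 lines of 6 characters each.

Answer: ..W..B
..W.B.
..WWBW
.BBBB.
B.....
......

Derivation:
Place B at (3,4); scan 8 dirs for brackets.
Dir NW: opp run (2,3) (1,2), next='.' -> no flip
Dir N: opp run (2,4) capped by B -> flip
Dir NE: opp run (2,5), next=edge -> no flip
Dir W: opp run (3,3) (3,2) capped by B -> flip
Dir E: first cell '.' (not opp) -> no flip
Dir SW: first cell '.' (not opp) -> no flip
Dir S: first cell '.' (not opp) -> no flip
Dir SE: first cell '.' (not opp) -> no flip
All flips: (2,4) (3,2) (3,3)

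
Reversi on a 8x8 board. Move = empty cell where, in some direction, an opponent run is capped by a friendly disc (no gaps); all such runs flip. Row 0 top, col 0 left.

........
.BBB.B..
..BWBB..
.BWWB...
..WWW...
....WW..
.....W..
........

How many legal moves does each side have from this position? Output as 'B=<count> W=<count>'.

Answer: B=5 W=13

Derivation:
-- B to move --
(1,4): no bracket -> illegal
(2,1): no bracket -> illegal
(3,5): no bracket -> illegal
(4,1): no bracket -> illegal
(4,5): no bracket -> illegal
(4,6): no bracket -> illegal
(5,1): flips 2 -> legal
(5,2): flips 3 -> legal
(5,3): flips 4 -> legal
(5,6): no bracket -> illegal
(6,3): no bracket -> illegal
(6,4): flips 2 -> legal
(6,6): flips 3 -> legal
(7,4): no bracket -> illegal
(7,5): no bracket -> illegal
(7,6): no bracket -> illegal
B mobility = 5
-- W to move --
(0,0): flips 2 -> legal
(0,1): flips 1 -> legal
(0,2): flips 2 -> legal
(0,3): flips 1 -> legal
(0,4): no bracket -> illegal
(0,5): no bracket -> illegal
(0,6): flips 2 -> legal
(1,0): no bracket -> illegal
(1,4): flips 2 -> legal
(1,6): flips 2 -> legal
(2,0): flips 1 -> legal
(2,1): flips 1 -> legal
(2,6): flips 2 -> legal
(3,0): flips 1 -> legal
(3,5): flips 1 -> legal
(3,6): no bracket -> illegal
(4,0): no bracket -> illegal
(4,1): no bracket -> illegal
(4,5): flips 1 -> legal
W mobility = 13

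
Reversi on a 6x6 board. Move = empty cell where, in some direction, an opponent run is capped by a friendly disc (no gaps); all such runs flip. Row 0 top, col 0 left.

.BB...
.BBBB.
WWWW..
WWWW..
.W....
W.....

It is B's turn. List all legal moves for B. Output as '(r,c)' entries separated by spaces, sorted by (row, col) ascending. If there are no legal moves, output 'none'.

Answer: (3,4) (4,0) (4,2) (4,3) (4,4) (5,1)

Derivation:
(1,0): no bracket -> illegal
(2,4): no bracket -> illegal
(3,4): flips 1 -> legal
(4,0): flips 2 -> legal
(4,2): flips 2 -> legal
(4,3): flips 2 -> legal
(4,4): flips 2 -> legal
(5,1): flips 3 -> legal
(5,2): no bracket -> illegal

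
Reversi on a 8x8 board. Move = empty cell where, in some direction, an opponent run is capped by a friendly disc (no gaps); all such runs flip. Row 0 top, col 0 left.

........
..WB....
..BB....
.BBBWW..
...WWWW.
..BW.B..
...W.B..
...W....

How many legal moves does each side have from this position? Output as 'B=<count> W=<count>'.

-- B to move --
(0,1): flips 1 -> legal
(0,2): flips 1 -> legal
(0,3): no bracket -> illegal
(1,1): flips 1 -> legal
(2,1): no bracket -> illegal
(2,4): no bracket -> illegal
(2,5): flips 4 -> legal
(2,6): no bracket -> illegal
(3,6): flips 2 -> legal
(3,7): flips 1 -> legal
(4,2): no bracket -> illegal
(4,7): no bracket -> illegal
(5,4): flips 2 -> legal
(5,6): flips 2 -> legal
(5,7): no bracket -> illegal
(6,2): no bracket -> illegal
(6,4): no bracket -> illegal
(7,2): no bracket -> illegal
(7,4): flips 1 -> legal
B mobility = 9
-- W to move --
(0,2): no bracket -> illegal
(0,3): flips 3 -> legal
(0,4): no bracket -> illegal
(1,1): flips 2 -> legal
(1,4): flips 1 -> legal
(2,0): no bracket -> illegal
(2,1): flips 1 -> legal
(2,4): no bracket -> illegal
(3,0): flips 3 -> legal
(4,0): no bracket -> illegal
(4,1): flips 1 -> legal
(4,2): flips 2 -> legal
(5,1): flips 1 -> legal
(5,4): no bracket -> illegal
(5,6): no bracket -> illegal
(6,1): flips 1 -> legal
(6,2): no bracket -> illegal
(6,4): flips 1 -> legal
(6,6): flips 1 -> legal
(7,4): no bracket -> illegal
(7,5): flips 2 -> legal
(7,6): no bracket -> illegal
W mobility = 12

Answer: B=9 W=12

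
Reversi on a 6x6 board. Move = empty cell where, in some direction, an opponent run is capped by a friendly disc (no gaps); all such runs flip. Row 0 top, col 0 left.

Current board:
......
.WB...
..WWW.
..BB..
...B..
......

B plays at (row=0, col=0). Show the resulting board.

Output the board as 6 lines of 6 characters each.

Answer: B.....
.BB...
..BWW.
..BB..
...B..
......

Derivation:
Place B at (0,0); scan 8 dirs for brackets.
Dir NW: edge -> no flip
Dir N: edge -> no flip
Dir NE: edge -> no flip
Dir W: edge -> no flip
Dir E: first cell '.' (not opp) -> no flip
Dir SW: edge -> no flip
Dir S: first cell '.' (not opp) -> no flip
Dir SE: opp run (1,1) (2,2) capped by B -> flip
All flips: (1,1) (2,2)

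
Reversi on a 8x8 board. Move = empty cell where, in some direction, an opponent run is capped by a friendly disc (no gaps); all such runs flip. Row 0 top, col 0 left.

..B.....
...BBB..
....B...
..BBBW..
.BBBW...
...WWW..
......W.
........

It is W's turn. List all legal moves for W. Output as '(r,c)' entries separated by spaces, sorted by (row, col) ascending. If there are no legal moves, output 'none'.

(0,1): no bracket -> illegal
(0,3): no bracket -> illegal
(0,4): flips 3 -> legal
(0,5): no bracket -> illegal
(0,6): no bracket -> illegal
(1,1): no bracket -> illegal
(1,2): no bracket -> illegal
(1,6): no bracket -> illegal
(2,1): flips 2 -> legal
(2,2): flips 1 -> legal
(2,3): flips 2 -> legal
(2,5): no bracket -> illegal
(2,6): no bracket -> illegal
(3,0): no bracket -> illegal
(3,1): flips 4 -> legal
(4,0): flips 3 -> legal
(4,5): no bracket -> illegal
(5,0): no bracket -> illegal
(5,1): no bracket -> illegal
(5,2): no bracket -> illegal

Answer: (0,4) (2,1) (2,2) (2,3) (3,1) (4,0)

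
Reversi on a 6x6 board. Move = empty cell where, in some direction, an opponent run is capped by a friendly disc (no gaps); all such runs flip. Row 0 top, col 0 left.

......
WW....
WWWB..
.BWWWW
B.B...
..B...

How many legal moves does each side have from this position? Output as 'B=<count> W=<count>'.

-- B to move --
(0,0): no bracket -> illegal
(0,1): flips 2 -> legal
(0,2): no bracket -> illegal
(1,2): flips 2 -> legal
(1,3): flips 1 -> legal
(2,4): flips 1 -> legal
(2,5): no bracket -> illegal
(3,0): no bracket -> illegal
(4,1): flips 1 -> legal
(4,3): flips 1 -> legal
(4,4): no bracket -> illegal
(4,5): flips 1 -> legal
B mobility = 7
-- W to move --
(1,2): flips 1 -> legal
(1,3): flips 1 -> legal
(1,4): flips 1 -> legal
(2,4): flips 1 -> legal
(3,0): flips 1 -> legal
(4,1): flips 1 -> legal
(4,3): no bracket -> illegal
(5,0): no bracket -> illegal
(5,1): flips 1 -> legal
(5,3): flips 2 -> legal
W mobility = 8

Answer: B=7 W=8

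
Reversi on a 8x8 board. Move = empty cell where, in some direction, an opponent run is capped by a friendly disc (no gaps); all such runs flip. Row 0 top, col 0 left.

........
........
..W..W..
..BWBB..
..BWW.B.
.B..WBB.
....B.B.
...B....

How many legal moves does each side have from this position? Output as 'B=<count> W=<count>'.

Answer: B=9 W=12

Derivation:
-- B to move --
(1,1): flips 3 -> legal
(1,2): flips 1 -> legal
(1,3): no bracket -> illegal
(1,4): no bracket -> illegal
(1,5): flips 1 -> legal
(1,6): flips 1 -> legal
(2,1): no bracket -> illegal
(2,3): no bracket -> illegal
(2,4): flips 1 -> legal
(2,6): no bracket -> illegal
(3,1): no bracket -> illegal
(3,6): no bracket -> illegal
(4,5): flips 2 -> legal
(5,2): flips 1 -> legal
(5,3): flips 2 -> legal
(6,3): no bracket -> illegal
(6,5): flips 2 -> legal
B mobility = 9
-- W to move --
(2,1): flips 1 -> legal
(2,3): no bracket -> illegal
(2,4): flips 1 -> legal
(2,6): flips 1 -> legal
(3,1): flips 1 -> legal
(3,6): flips 2 -> legal
(3,7): no bracket -> illegal
(4,0): no bracket -> illegal
(4,1): flips 1 -> legal
(4,5): flips 1 -> legal
(4,7): no bracket -> illegal
(5,0): no bracket -> illegal
(5,2): flips 2 -> legal
(5,3): no bracket -> illegal
(5,7): flips 2 -> legal
(6,0): flips 2 -> legal
(6,1): no bracket -> illegal
(6,2): no bracket -> illegal
(6,3): no bracket -> illegal
(6,5): no bracket -> illegal
(6,7): no bracket -> illegal
(7,2): no bracket -> illegal
(7,4): flips 1 -> legal
(7,5): no bracket -> illegal
(7,6): no bracket -> illegal
(7,7): flips 2 -> legal
W mobility = 12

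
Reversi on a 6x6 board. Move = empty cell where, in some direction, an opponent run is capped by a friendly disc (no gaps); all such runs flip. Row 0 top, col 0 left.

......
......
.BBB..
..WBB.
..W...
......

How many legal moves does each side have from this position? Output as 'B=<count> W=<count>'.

-- B to move --
(3,1): flips 1 -> legal
(4,1): flips 1 -> legal
(4,3): flips 1 -> legal
(5,1): flips 1 -> legal
(5,2): flips 2 -> legal
(5,3): no bracket -> illegal
B mobility = 5
-- W to move --
(1,0): flips 1 -> legal
(1,1): no bracket -> illegal
(1,2): flips 1 -> legal
(1,3): no bracket -> illegal
(1,4): flips 1 -> legal
(2,0): no bracket -> illegal
(2,4): flips 1 -> legal
(2,5): no bracket -> illegal
(3,0): no bracket -> illegal
(3,1): no bracket -> illegal
(3,5): flips 2 -> legal
(4,3): no bracket -> illegal
(4,4): no bracket -> illegal
(4,5): no bracket -> illegal
W mobility = 5

Answer: B=5 W=5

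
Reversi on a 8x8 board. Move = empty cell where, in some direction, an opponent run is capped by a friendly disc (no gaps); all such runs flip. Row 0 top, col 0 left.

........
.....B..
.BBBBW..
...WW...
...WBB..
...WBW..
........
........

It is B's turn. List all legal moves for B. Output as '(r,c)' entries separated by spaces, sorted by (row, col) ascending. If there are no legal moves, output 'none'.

Answer: (2,6) (3,2) (3,5) (4,2) (5,2) (5,6) (6,2) (6,3) (6,5) (6,6)

Derivation:
(1,4): no bracket -> illegal
(1,6): no bracket -> illegal
(2,6): flips 1 -> legal
(3,2): flips 1 -> legal
(3,5): flips 1 -> legal
(3,6): no bracket -> illegal
(4,2): flips 2 -> legal
(4,6): no bracket -> illegal
(5,2): flips 1 -> legal
(5,6): flips 1 -> legal
(6,2): flips 1 -> legal
(6,3): flips 3 -> legal
(6,4): no bracket -> illegal
(6,5): flips 1 -> legal
(6,6): flips 1 -> legal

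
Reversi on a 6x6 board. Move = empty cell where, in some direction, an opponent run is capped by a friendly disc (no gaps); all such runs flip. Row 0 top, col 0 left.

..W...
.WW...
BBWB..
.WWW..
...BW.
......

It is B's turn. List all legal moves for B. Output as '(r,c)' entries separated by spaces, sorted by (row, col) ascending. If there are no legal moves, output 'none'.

(0,0): no bracket -> illegal
(0,1): flips 2 -> legal
(0,3): flips 1 -> legal
(1,0): no bracket -> illegal
(1,3): no bracket -> illegal
(2,4): no bracket -> illegal
(3,0): no bracket -> illegal
(3,4): no bracket -> illegal
(3,5): no bracket -> illegal
(4,0): no bracket -> illegal
(4,1): flips 2 -> legal
(4,2): flips 1 -> legal
(4,5): flips 1 -> legal
(5,3): no bracket -> illegal
(5,4): no bracket -> illegal
(5,5): no bracket -> illegal

Answer: (0,1) (0,3) (4,1) (4,2) (4,5)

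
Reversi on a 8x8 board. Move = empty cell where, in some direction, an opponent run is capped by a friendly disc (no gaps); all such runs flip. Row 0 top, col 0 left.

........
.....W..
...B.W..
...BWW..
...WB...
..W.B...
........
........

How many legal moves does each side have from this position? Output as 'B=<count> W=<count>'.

-- B to move --
(0,4): no bracket -> illegal
(0,5): no bracket -> illegal
(0,6): no bracket -> illegal
(1,4): no bracket -> illegal
(1,6): no bracket -> illegal
(2,4): flips 1 -> legal
(2,6): flips 1 -> legal
(3,2): flips 1 -> legal
(3,6): flips 2 -> legal
(4,1): no bracket -> illegal
(4,2): flips 1 -> legal
(4,5): flips 1 -> legal
(4,6): no bracket -> illegal
(5,1): no bracket -> illegal
(5,3): flips 1 -> legal
(6,1): no bracket -> illegal
(6,2): no bracket -> illegal
(6,3): no bracket -> illegal
B mobility = 7
-- W to move --
(1,2): flips 1 -> legal
(1,3): flips 2 -> legal
(1,4): no bracket -> illegal
(2,2): no bracket -> illegal
(2,4): no bracket -> illegal
(3,2): flips 1 -> legal
(4,2): no bracket -> illegal
(4,5): flips 1 -> legal
(5,3): flips 1 -> legal
(5,5): no bracket -> illegal
(6,3): no bracket -> illegal
(6,4): flips 2 -> legal
(6,5): flips 1 -> legal
W mobility = 7

Answer: B=7 W=7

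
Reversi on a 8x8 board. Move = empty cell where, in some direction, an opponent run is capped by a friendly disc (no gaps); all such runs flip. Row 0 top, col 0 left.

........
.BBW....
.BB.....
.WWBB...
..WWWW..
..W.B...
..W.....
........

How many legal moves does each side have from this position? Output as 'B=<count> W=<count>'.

-- B to move --
(0,2): no bracket -> illegal
(0,3): no bracket -> illegal
(0,4): flips 1 -> legal
(1,4): flips 1 -> legal
(2,0): no bracket -> illegal
(2,3): no bracket -> illegal
(2,4): no bracket -> illegal
(3,0): flips 2 -> legal
(3,5): no bracket -> illegal
(3,6): flips 1 -> legal
(4,0): flips 1 -> legal
(4,1): flips 1 -> legal
(4,6): no bracket -> illegal
(5,1): flips 1 -> legal
(5,3): flips 1 -> legal
(5,5): flips 1 -> legal
(5,6): flips 1 -> legal
(6,1): flips 2 -> legal
(6,3): no bracket -> illegal
(7,1): no bracket -> illegal
(7,2): flips 4 -> legal
(7,3): no bracket -> illegal
B mobility = 12
-- W to move --
(0,0): flips 3 -> legal
(0,1): flips 2 -> legal
(0,2): flips 2 -> legal
(0,3): no bracket -> illegal
(1,0): flips 3 -> legal
(2,0): no bracket -> illegal
(2,3): flips 2 -> legal
(2,4): flips 2 -> legal
(2,5): flips 1 -> legal
(3,0): no bracket -> illegal
(3,5): flips 2 -> legal
(5,3): no bracket -> illegal
(5,5): no bracket -> illegal
(6,3): flips 1 -> legal
(6,4): flips 1 -> legal
(6,5): flips 1 -> legal
W mobility = 11

Answer: B=12 W=11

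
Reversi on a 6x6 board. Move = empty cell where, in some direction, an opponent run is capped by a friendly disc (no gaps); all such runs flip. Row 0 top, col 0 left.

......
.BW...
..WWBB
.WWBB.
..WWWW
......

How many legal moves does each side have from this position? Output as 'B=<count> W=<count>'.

-- B to move --
(0,1): flips 2 -> legal
(0,2): no bracket -> illegal
(0,3): no bracket -> illegal
(1,3): flips 2 -> legal
(1,4): no bracket -> illegal
(2,0): no bracket -> illegal
(2,1): flips 2 -> legal
(3,0): flips 2 -> legal
(3,5): no bracket -> illegal
(4,0): no bracket -> illegal
(4,1): no bracket -> illegal
(5,1): flips 1 -> legal
(5,2): flips 1 -> legal
(5,3): flips 1 -> legal
(5,4): flips 1 -> legal
(5,5): flips 1 -> legal
B mobility = 9
-- W to move --
(0,0): flips 1 -> legal
(0,1): no bracket -> illegal
(0,2): no bracket -> illegal
(1,0): flips 1 -> legal
(1,3): no bracket -> illegal
(1,4): flips 2 -> legal
(1,5): flips 2 -> legal
(2,0): no bracket -> illegal
(2,1): no bracket -> illegal
(3,5): flips 2 -> legal
W mobility = 5

Answer: B=9 W=5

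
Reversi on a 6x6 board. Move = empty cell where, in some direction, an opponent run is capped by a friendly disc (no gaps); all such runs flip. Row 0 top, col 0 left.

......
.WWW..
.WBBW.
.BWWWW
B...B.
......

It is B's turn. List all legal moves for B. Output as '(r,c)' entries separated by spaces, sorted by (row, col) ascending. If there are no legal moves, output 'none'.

Answer: (0,0) (0,1) (0,2) (0,3) (0,4) (1,4) (2,0) (2,5) (4,1) (4,2) (4,3) (4,5)

Derivation:
(0,0): flips 1 -> legal
(0,1): flips 3 -> legal
(0,2): flips 1 -> legal
(0,3): flips 1 -> legal
(0,4): flips 1 -> legal
(1,0): no bracket -> illegal
(1,4): flips 2 -> legal
(1,5): no bracket -> illegal
(2,0): flips 1 -> legal
(2,5): flips 1 -> legal
(3,0): no bracket -> illegal
(4,1): flips 1 -> legal
(4,2): flips 1 -> legal
(4,3): flips 1 -> legal
(4,5): flips 1 -> legal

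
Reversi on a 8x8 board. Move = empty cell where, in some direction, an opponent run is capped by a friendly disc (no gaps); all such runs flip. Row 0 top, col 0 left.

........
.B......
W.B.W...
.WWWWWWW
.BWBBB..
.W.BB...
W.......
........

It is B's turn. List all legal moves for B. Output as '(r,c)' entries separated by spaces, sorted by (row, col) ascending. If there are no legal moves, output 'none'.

Answer: (1,4) (2,1) (2,3) (2,5) (2,6) (2,7) (4,0) (5,2) (6,1)

Derivation:
(1,0): no bracket -> illegal
(1,3): no bracket -> illegal
(1,4): flips 2 -> legal
(1,5): no bracket -> illegal
(2,1): flips 2 -> legal
(2,3): flips 3 -> legal
(2,5): flips 2 -> legal
(2,6): flips 1 -> legal
(2,7): flips 1 -> legal
(3,0): no bracket -> illegal
(4,0): flips 1 -> legal
(4,6): no bracket -> illegal
(4,7): no bracket -> illegal
(5,0): no bracket -> illegal
(5,2): flips 2 -> legal
(6,1): flips 1 -> legal
(6,2): no bracket -> illegal
(7,0): no bracket -> illegal
(7,1): no bracket -> illegal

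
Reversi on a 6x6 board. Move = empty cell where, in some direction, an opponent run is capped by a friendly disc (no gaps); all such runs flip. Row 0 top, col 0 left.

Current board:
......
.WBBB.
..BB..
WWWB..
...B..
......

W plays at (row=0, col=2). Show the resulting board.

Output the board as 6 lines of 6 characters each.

Answer: ..W...
.WWBB.
..WB..
WWWB..
...B..
......

Derivation:
Place W at (0,2); scan 8 dirs for brackets.
Dir NW: edge -> no flip
Dir N: edge -> no flip
Dir NE: edge -> no flip
Dir W: first cell '.' (not opp) -> no flip
Dir E: first cell '.' (not opp) -> no flip
Dir SW: first cell 'W' (not opp) -> no flip
Dir S: opp run (1,2) (2,2) capped by W -> flip
Dir SE: opp run (1,3), next='.' -> no flip
All flips: (1,2) (2,2)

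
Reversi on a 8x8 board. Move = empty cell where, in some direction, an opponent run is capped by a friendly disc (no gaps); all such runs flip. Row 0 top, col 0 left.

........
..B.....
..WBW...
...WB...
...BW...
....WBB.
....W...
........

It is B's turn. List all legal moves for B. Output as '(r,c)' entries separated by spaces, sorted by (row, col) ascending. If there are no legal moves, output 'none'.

Answer: (1,1) (1,4) (2,1) (2,5) (3,2) (4,5) (5,3) (6,5) (7,3) (7,4)

Derivation:
(1,1): flips 3 -> legal
(1,3): no bracket -> illegal
(1,4): flips 1 -> legal
(1,5): no bracket -> illegal
(2,1): flips 1 -> legal
(2,5): flips 1 -> legal
(3,1): no bracket -> illegal
(3,2): flips 2 -> legal
(3,5): no bracket -> illegal
(4,2): no bracket -> illegal
(4,5): flips 1 -> legal
(5,3): flips 1 -> legal
(6,3): no bracket -> illegal
(6,5): flips 1 -> legal
(7,3): flips 1 -> legal
(7,4): flips 3 -> legal
(7,5): no bracket -> illegal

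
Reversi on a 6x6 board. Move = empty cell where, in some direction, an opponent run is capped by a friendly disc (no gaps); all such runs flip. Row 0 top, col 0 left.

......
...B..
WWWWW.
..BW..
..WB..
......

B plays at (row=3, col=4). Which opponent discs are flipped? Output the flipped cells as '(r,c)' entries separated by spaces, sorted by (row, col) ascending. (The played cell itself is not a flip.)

Answer: (3,3)

Derivation:
Dir NW: opp run (2,3), next='.' -> no flip
Dir N: opp run (2,4), next='.' -> no flip
Dir NE: first cell '.' (not opp) -> no flip
Dir W: opp run (3,3) capped by B -> flip
Dir E: first cell '.' (not opp) -> no flip
Dir SW: first cell 'B' (not opp) -> no flip
Dir S: first cell '.' (not opp) -> no flip
Dir SE: first cell '.' (not opp) -> no flip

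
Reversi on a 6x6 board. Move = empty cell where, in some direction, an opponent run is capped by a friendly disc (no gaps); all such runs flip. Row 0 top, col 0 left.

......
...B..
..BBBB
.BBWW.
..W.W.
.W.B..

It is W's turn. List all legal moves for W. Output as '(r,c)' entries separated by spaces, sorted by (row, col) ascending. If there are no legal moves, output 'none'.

(0,2): no bracket -> illegal
(0,3): flips 2 -> legal
(0,4): no bracket -> illegal
(1,1): flips 1 -> legal
(1,2): flips 3 -> legal
(1,4): flips 1 -> legal
(1,5): flips 1 -> legal
(2,0): flips 1 -> legal
(2,1): no bracket -> illegal
(3,0): flips 2 -> legal
(3,5): no bracket -> illegal
(4,0): no bracket -> illegal
(4,1): no bracket -> illegal
(4,3): no bracket -> illegal
(5,2): no bracket -> illegal
(5,4): no bracket -> illegal

Answer: (0,3) (1,1) (1,2) (1,4) (1,5) (2,0) (3,0)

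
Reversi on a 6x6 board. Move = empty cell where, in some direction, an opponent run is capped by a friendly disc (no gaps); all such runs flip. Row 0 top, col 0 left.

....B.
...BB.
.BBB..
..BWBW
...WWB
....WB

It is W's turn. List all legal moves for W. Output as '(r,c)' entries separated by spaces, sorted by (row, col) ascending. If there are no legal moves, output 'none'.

(0,2): no bracket -> illegal
(0,3): flips 2 -> legal
(0,5): no bracket -> illegal
(1,0): flips 2 -> legal
(1,1): flips 1 -> legal
(1,2): no bracket -> illegal
(1,5): no bracket -> illegal
(2,0): no bracket -> illegal
(2,4): flips 1 -> legal
(2,5): flips 1 -> legal
(3,0): no bracket -> illegal
(3,1): flips 1 -> legal
(4,1): no bracket -> illegal
(4,2): no bracket -> illegal

Answer: (0,3) (1,0) (1,1) (2,4) (2,5) (3,1)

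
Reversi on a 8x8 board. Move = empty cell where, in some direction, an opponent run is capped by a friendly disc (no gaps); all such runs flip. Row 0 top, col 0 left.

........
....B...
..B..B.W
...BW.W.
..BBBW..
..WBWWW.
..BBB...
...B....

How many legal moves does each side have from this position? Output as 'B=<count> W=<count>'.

Answer: B=10 W=7

Derivation:
-- B to move --
(1,6): no bracket -> illegal
(1,7): no bracket -> illegal
(2,3): no bracket -> illegal
(2,4): flips 1 -> legal
(2,6): no bracket -> illegal
(3,5): flips 1 -> legal
(3,7): no bracket -> illegal
(4,1): flips 1 -> legal
(4,6): flips 2 -> legal
(4,7): flips 1 -> legal
(5,1): flips 1 -> legal
(5,7): flips 3 -> legal
(6,1): flips 1 -> legal
(6,5): flips 1 -> legal
(6,6): flips 1 -> legal
(6,7): no bracket -> illegal
B mobility = 10
-- W to move --
(0,3): flips 2 -> legal
(0,4): no bracket -> illegal
(0,5): no bracket -> illegal
(1,1): flips 3 -> legal
(1,2): no bracket -> illegal
(1,3): no bracket -> illegal
(1,5): no bracket -> illegal
(1,6): flips 1 -> legal
(2,1): no bracket -> illegal
(2,3): no bracket -> illegal
(2,4): no bracket -> illegal
(2,6): no bracket -> illegal
(3,1): no bracket -> illegal
(3,2): flips 3 -> legal
(3,5): no bracket -> illegal
(4,1): flips 3 -> legal
(5,1): no bracket -> illegal
(6,1): no bracket -> illegal
(6,5): no bracket -> illegal
(7,1): no bracket -> illegal
(7,2): flips 2 -> legal
(7,4): flips 2 -> legal
(7,5): no bracket -> illegal
W mobility = 7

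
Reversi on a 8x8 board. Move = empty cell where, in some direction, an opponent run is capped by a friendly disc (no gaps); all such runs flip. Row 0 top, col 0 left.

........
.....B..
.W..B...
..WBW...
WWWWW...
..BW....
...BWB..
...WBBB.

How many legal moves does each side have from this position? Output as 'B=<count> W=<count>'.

-- B to move --
(1,0): no bracket -> illegal
(1,1): no bracket -> illegal
(1,2): no bracket -> illegal
(2,0): no bracket -> illegal
(2,2): flips 2 -> legal
(2,3): no bracket -> illegal
(2,5): flips 2 -> legal
(3,0): flips 1 -> legal
(3,1): flips 4 -> legal
(3,5): flips 1 -> legal
(4,5): no bracket -> illegal
(5,0): no bracket -> illegal
(5,1): flips 1 -> legal
(5,4): flips 4 -> legal
(5,5): flips 1 -> legal
(6,2): no bracket -> illegal
(7,2): flips 1 -> legal
B mobility = 9
-- W to move --
(0,4): no bracket -> illegal
(0,5): no bracket -> illegal
(0,6): flips 3 -> legal
(1,3): no bracket -> illegal
(1,4): flips 1 -> legal
(1,6): no bracket -> illegal
(2,2): flips 1 -> legal
(2,3): flips 1 -> legal
(2,5): no bracket -> illegal
(2,6): no bracket -> illegal
(3,5): no bracket -> illegal
(5,1): flips 1 -> legal
(5,4): no bracket -> illegal
(5,5): no bracket -> illegal
(5,6): no bracket -> illegal
(6,1): flips 1 -> legal
(6,2): flips 2 -> legal
(6,6): flips 1 -> legal
(6,7): no bracket -> illegal
(7,2): no bracket -> illegal
(7,7): flips 3 -> legal
W mobility = 9

Answer: B=9 W=9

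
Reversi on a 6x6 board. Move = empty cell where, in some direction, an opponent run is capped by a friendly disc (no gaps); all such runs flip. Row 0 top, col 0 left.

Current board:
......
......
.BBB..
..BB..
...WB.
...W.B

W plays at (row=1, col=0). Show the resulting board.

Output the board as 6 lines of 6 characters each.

Answer: ......
W.....
.WBB..
..WB..
...WB.
...W.B

Derivation:
Place W at (1,0); scan 8 dirs for brackets.
Dir NW: edge -> no flip
Dir N: first cell '.' (not opp) -> no flip
Dir NE: first cell '.' (not opp) -> no flip
Dir W: edge -> no flip
Dir E: first cell '.' (not opp) -> no flip
Dir SW: edge -> no flip
Dir S: first cell '.' (not opp) -> no flip
Dir SE: opp run (2,1) (3,2) capped by W -> flip
All flips: (2,1) (3,2)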